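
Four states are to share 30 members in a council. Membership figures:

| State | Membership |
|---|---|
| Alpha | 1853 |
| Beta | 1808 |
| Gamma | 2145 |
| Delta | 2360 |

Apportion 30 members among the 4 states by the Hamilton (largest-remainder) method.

Alpha 7, Beta 6, Gamma 8, Delta 9

Standard divisor: 8166 ÷ 30 ≈ 272.2.
Standard quotas: Alpha 6.807, Beta 6.642, Gamma 7.880, Delta 8.670.
Lower quotas: Alpha 6, Beta 6, Gamma 7, Delta 8 (sum 27, leaving 3 seats).
Remainders in descending order: Gamma 0.880, Alpha 0.807, Delta 0.670, Beta 0.642.
The surplus seats go to Gamma, Alpha, Delta.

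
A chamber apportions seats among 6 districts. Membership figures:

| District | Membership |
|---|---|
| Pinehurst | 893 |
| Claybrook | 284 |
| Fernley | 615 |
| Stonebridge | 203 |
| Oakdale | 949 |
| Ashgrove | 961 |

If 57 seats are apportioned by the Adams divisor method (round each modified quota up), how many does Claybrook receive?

4

Standard divisor 3905/57 ≈ 68.509; standard quotas: Pinehurst 13.035, Claybrook 4.145, Fernley 8.977, Stonebridge 2.963, Oakdale 13.852, Ashgrove 14.027.
Rounding up gives 14, 5, 9, 3, 14, 15 = 60 seats, so the divisor must be adjusted.
With modified divisor 72: modified quotas Pinehurst 12.403, Claybrook 3.944, Fernley 8.542, Stonebridge 2.819, Oakdale 13.181, Ashgrove 13.347.
Rounding up: Pinehurst 13, Claybrook 4, Fernley 9, Stonebridge 3, Oakdale 14, Ashgrove 14 (total 57).
Claybrook receives 4.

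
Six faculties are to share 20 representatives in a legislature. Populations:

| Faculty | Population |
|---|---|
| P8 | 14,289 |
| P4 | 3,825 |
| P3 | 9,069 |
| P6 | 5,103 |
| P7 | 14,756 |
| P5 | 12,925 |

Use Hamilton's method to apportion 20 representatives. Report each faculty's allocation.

Total 59967; standard divisor 59967/20 ≈ 2998.35.
Standard quotas: P8 4.7656, P4 1.2757, P3 3.0247, P6 1.7019, P7 4.9214, P5 4.3107.
Lower quotas: P8 4, P4 1, P3 3, P6 1, P7 4, P5 4 (sum 17, leaving 3 seats).
Remainders in descending order: P7 0.9214, P8 0.7656, P6 0.7019, P5 0.3107, P4 0.2757, P3 0.0247.
The surplus seats go to P7, P8, P6.

P8 5, P4 1, P3 3, P6 2, P7 5, P5 4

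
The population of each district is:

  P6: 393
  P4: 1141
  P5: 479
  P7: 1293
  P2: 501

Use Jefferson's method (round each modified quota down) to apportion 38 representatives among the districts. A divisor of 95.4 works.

With modified divisor 95.4: modified quotas P6 4.119, P4 11.960, P5 5.021, P7 13.553, P2 5.252.
Rounding down: P6 4, P4 11, P5 5, P7 13, P2 5 (total 38).

P6: 4, P4: 11, P5: 5, P7: 13, P2: 5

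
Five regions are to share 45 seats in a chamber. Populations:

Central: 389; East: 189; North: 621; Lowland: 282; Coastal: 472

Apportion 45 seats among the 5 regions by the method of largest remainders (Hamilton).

The standard divisor is 1953/45 ≈ 43.4.
Standard quotas: Central 8.963, East 4.355, North 14.309, Lowland 6.498, Coastal 10.876.
Lower quotas: Central 8, East 4, North 14, Lowland 6, Coastal 10 (sum 42, leaving 3 seats).
Remainders in descending order: Central 0.963, Coastal 0.876, Lowland 0.498, East 0.355, North 0.309.
Largest remainders: Central, Coastal, Lowland receive the extra seats.

Central: 9; East: 4; North: 14; Lowland: 7; Coastal: 11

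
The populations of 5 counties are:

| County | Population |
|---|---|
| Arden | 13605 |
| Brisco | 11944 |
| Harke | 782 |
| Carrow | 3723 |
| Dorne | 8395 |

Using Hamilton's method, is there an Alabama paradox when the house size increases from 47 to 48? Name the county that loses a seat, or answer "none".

At 47 seats: Arden 17, Brisco 15, Harke 1, Carrow 4, Dorne 10.
At 48 seats: Arden 17, Brisco 15, Harke 1, Carrow 5, Dorne 10.
No county's allocation decreased.

none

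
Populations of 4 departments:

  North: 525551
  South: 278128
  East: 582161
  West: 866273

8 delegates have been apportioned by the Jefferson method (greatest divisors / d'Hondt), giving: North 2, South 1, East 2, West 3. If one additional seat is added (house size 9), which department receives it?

West

Priority for the next seat is population ÷ (current seats + 1).
Priorities: North 175183.667, South 139064.000, East 194053.667, West 216568.250.
Highest priority: West.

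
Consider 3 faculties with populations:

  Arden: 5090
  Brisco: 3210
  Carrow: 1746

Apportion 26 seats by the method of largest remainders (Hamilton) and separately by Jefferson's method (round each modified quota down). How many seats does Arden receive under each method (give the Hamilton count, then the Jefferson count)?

13 and 14

Hamilton: Arden 13, Brisco 8, Carrow 5.
Jefferson: Arden 14, Brisco 8, Carrow 4.
Arden gets 13 under Hamilton and 14 under Jefferson.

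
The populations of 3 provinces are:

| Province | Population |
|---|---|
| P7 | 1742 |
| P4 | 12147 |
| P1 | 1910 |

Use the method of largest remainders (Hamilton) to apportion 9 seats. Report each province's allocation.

The standard divisor is 15799/9 ≈ 1755.444.
Standard quotas: P7 0.9923, P4 6.9196, P1 1.0880.
Lower quotas: P7 0, P4 6, P1 1 (sum 7, leaving 2 seats).
Remainders in descending order: P7 0.9923, P4 0.9196, P1 0.0880.
The surplus seats go to P7, P4.

P7=1; P4=7; P1=1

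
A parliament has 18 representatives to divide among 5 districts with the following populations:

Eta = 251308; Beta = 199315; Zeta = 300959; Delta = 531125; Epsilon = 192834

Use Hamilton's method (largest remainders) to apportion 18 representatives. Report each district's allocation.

Eta=3, Beta=2, Zeta=4, Delta=7, Epsilon=2

Total 1475541; standard divisor 1475541/18 ≈ 81974.5.
Standard quotas: Eta 3.0657, Beta 2.4314, Zeta 3.6714, Delta 6.4791, Epsilon 2.3524.
Lower quotas: Eta 3, Beta 2, Zeta 3, Delta 6, Epsilon 2 (sum 16, leaving 2 seats).
Remainders in descending order: Zeta 0.6714, Delta 0.4791, Beta 0.4314, Epsilon 0.3524, Eta 0.0657.
The surplus seats go to Zeta, Delta.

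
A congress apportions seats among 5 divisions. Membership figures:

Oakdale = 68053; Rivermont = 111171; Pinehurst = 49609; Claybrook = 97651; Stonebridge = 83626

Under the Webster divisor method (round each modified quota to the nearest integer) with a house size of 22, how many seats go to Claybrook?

Standard divisor 410110/22 ≈ 18641.364; standard quotas: Oakdale 3.651, Rivermont 5.964, Pinehurst 2.661, Claybrook 5.238, Stonebridge 4.486.
Rounding to the nearest integer gives Oakdale 4, Rivermont 6, Pinehurst 3, Claybrook 5, Stonebridge 4 — total 22, matching the house size, so no adjustment is needed.
Claybrook receives 5.

5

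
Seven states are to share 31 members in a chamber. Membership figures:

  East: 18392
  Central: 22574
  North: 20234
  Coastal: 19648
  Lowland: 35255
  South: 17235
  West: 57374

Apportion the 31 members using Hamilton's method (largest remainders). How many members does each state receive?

The standard divisor is 190712/31 = 6152.
Standard quotas: East 2.9896, Central 3.6694, North 3.2890, Coastal 3.1938, Lowland 5.7307, South 2.8015, West 9.3261.
Lower quotas: East 2, Central 3, North 3, Coastal 3, Lowland 5, South 2, West 9 (sum 27, leaving 4 seats).
Remainders in descending order: East 0.9896, South 0.8015, Lowland 0.7307, Central 0.6694, West 0.3261, North 0.2890, Coastal 0.1938.
The surplus seats go to East, South, Lowland, Central.

East 3; Central 4; North 3; Coastal 3; Lowland 6; South 3; West 9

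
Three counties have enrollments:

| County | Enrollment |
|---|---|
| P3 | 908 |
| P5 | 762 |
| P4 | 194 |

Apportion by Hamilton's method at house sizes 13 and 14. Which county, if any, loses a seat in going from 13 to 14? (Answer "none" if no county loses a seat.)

At 13 seats: P3 6, P5 5, P4 2.
At 14 seats: P3 7, P5 6, P4 1.
P4 drops from 2 to 1.

P4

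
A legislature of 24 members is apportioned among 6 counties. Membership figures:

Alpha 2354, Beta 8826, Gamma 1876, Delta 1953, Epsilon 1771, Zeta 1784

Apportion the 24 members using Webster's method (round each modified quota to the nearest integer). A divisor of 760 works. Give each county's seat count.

Alpha: 3, Beta: 12, Gamma: 2, Delta: 3, Epsilon: 2, Zeta: 2

With modified divisor 760: modified quotas Alpha 3.097, Beta 11.613, Gamma 2.468, Delta 2.570, Epsilon 2.330, Zeta 2.347.
Rounding to the nearest integer: Alpha 3, Beta 12, Gamma 2, Delta 3, Epsilon 2, Zeta 2 (total 24).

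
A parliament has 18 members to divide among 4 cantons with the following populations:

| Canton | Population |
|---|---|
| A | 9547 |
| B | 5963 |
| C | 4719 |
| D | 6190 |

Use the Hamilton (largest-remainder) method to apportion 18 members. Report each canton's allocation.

A: 7, B: 4, C: 3, D: 4

The standard divisor is 26419/18 ≈ 1467.722.
Standard quotas: A 6.5046, B 4.0628, C 3.2152, D 4.2174.
Lower quotas: A 6, B 4, C 3, D 4 (sum 17, leaving 1 seat).
Remainders in descending order: A 0.5046, D 0.2174, C 0.2152, B 0.0628.
The surplus seat goes to A.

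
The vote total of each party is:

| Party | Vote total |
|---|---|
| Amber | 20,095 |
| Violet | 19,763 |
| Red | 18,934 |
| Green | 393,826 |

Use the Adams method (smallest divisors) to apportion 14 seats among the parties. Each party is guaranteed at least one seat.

Amber 1, Violet 1, Red 1, Green 11

Standard divisor 452618/14 ≈ 32329.857; standard quotas: Amber 0.622, Violet 0.611, Red 0.586, Green 12.181.
Rounding up gives 1, 1, 1, 13 = 16 seats, so the divisor must be adjusted.
With modified divisor 37600: modified quotas Amber 0.534, Violet 0.526, Red 0.504, Green 10.474.
Rounding up: Amber 1, Violet 1, Red 1, Green 11 (total 14).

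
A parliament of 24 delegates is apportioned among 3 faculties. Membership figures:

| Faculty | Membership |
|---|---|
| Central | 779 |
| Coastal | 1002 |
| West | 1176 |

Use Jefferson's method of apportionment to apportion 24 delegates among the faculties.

Central=6, Coastal=8, West=10

Standard divisor 2957/24 ≈ 123.208; standard quotas: Central 6.323, Coastal 8.133, West 9.545.
Rounding down gives 6, 8, 9 = 23 seats, so the divisor must be adjusted.
With modified divisor 114: modified quotas Central 6.833, Coastal 8.789, West 10.316.
Rounding down: Central 6, Coastal 8, West 10 (total 24).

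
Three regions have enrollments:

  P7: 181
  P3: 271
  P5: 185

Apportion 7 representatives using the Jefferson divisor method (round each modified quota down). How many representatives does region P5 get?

2

Standard divisor 637/7 ≈ 91; standard quotas: P7 1.989, P3 2.978, P5 2.033.
Rounding down gives 1, 2, 2 = 5 seats, so the divisor must be adjusted.
With modified divisor 80: modified quotas P7 2.263, P3 3.388, P5 2.312.
Rounding down: P7 2, P3 3, P5 2 (total 7).
P5 receives 2.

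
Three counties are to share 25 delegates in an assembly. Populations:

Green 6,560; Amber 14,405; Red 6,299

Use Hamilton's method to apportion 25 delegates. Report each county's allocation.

Total 27264; standard divisor 27264/25 ≈ 1090.56.
Standard quotas: Green 6.0153, Amber 13.2088, Red 5.7759.
Lower quotas: Green 6, Amber 13, Red 5 (sum 24, leaving 1 seat).
Remainders in descending order: Red 0.7759, Amber 0.2088, Green 0.0153.
Largest remainder: Red receives the extra seat.

Green=6; Amber=13; Red=6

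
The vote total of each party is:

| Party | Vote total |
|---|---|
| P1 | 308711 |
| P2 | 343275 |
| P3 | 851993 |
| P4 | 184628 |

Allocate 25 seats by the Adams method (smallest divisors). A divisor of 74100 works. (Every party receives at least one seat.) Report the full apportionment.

P1 5, P2 5, P3 12, P4 3

With modified divisor 74100: modified quotas P1 4.166, P2 4.633, P3 11.498, P4 2.492.
Rounding up: P1 5, P2 5, P3 12, P4 3 (total 25).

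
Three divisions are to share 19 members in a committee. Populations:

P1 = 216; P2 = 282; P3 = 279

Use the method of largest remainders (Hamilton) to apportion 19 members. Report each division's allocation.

P1 5; P2 7; P3 7

The standard divisor is 777/19 ≈ 40.895.
Standard quotas: P1 5.282, P2 6.896, P3 6.822.
Lower quotas: P1 5, P2 6, P3 6 (sum 17, leaving 2 seats).
Remainders in descending order: P2 0.896, P3 0.822, P1 0.282.
Largest remainders: P2, P3 receive the extra seats.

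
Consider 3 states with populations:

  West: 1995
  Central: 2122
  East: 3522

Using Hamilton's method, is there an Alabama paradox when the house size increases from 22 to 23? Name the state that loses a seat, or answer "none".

At 22 seats: West 6, Central 6, East 10.
At 23 seats: West 6, Central 6, East 11.
No state's allocation decreased.

none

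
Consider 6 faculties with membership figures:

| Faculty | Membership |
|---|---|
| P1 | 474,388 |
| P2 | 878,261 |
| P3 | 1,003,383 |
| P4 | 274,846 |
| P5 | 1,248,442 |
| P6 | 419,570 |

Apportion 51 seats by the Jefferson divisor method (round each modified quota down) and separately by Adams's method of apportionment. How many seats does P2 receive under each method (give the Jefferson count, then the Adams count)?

Jefferson: P1 5, P2 11, P3 12, P4 3, P5 15, P6 5.
Adams: P1 6, P2 10, P3 12, P4 4, P5 14, P6 5.
P2 gets 11 under Jefferson and 10 under Adams.

11 and 10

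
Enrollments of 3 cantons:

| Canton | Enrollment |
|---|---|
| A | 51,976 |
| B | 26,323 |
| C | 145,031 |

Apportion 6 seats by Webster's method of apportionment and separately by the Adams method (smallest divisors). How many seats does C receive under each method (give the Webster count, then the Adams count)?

4 and 3

Webster: A 1, B 1, C 4.
Adams: A 2, B 1, C 3.
C gets 4 under Webster and 3 under Adams.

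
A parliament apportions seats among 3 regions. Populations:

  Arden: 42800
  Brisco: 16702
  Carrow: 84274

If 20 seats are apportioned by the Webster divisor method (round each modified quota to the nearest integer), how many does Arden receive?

Standard divisor 143776/20 ≈ 7188.8; standard quotas: Arden 5.954, Brisco 2.323, Carrow 11.723.
Rounding to the nearest integer gives Arden 6, Brisco 2, Carrow 12 — total 20, matching the house size, so no adjustment is needed.
Arden receives 6.

6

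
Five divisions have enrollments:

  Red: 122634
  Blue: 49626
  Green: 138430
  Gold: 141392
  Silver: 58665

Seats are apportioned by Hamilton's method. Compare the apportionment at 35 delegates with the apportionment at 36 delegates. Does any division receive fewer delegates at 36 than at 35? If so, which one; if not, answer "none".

At 35 seats: Red 8, Blue 3, Green 10, Gold 10, Silver 4.
At 36 seats: Red 9, Blue 3, Green 10, Gold 10, Silver 4.
No division's allocation decreased.

none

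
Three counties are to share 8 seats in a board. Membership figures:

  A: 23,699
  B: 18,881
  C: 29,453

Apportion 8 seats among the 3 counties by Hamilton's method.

The standard divisor is 72033/8 ≈ 9004.125.
Standard quotas: A 2.6320, B 2.0969, C 3.2711.
Lower quotas: A 2, B 2, C 3 (sum 7, leaving 1 seat).
Remainders in descending order: A 0.6320, C 0.2711, B 0.0969.
Largest remainder: A receives the extra seat.

A 3, B 2, C 3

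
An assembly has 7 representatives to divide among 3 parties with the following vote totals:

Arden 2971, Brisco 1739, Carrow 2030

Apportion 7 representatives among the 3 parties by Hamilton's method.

Total 6740; standard divisor 6740/7 ≈ 962.857.
Standard quotas: Arden 3.086, Brisco 1.806, Carrow 2.108.
Lower quotas: Arden 3, Brisco 1, Carrow 2 (sum 6, leaving 1 seat).
Remainders in descending order: Brisco 0.806, Carrow 0.108, Arden 0.086.
The surplus seat goes to Brisco.

Arden: 3; Brisco: 2; Carrow: 2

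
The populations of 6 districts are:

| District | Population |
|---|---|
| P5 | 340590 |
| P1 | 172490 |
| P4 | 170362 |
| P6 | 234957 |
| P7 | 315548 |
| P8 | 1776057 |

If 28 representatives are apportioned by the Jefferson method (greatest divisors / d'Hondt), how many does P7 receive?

3

Standard divisor 3010004/28 ≈ 107500.143; standard quotas: P5 3.168, P1 1.605, P4 1.585, P6 2.186, P7 2.935, P8 16.521.
Rounding down gives 3, 1, 1, 2, 2, 16 = 25 seats, so the divisor must be adjusted.
With modified divisor 96100: modified quotas P5 3.544, P1 1.795, P4 1.773, P6 2.445, P7 3.284, P8 18.481.
Rounding down: P5 3, P1 1, P4 1, P6 2, P7 3, P8 18 (total 28).
P7 receives 3.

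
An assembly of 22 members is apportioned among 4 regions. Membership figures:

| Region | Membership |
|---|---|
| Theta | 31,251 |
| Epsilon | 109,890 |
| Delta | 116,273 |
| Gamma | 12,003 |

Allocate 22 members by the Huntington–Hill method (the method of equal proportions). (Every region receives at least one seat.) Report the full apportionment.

With divisor 12507: modified quotas Theta 2.499, Epsilon 8.786, Delta 9.297, Gamma 0.960.
Geometric-mean thresholds: Theta √(2·3)=2.449, Epsilon √(8·9)=8.485, Delta √(9·10)=9.487, Gamma (min 1).
Each quota rounded against its threshold gives Theta 3, Epsilon 9, Delta 9, Gamma 1 (total 22).

Theta 3, Epsilon 9, Delta 9, Gamma 1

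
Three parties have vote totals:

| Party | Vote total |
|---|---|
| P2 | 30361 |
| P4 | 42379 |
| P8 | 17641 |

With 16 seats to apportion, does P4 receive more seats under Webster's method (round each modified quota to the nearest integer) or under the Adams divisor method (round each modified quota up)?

Webster: P2 5, P4 8, P8 3.
Adams: P2 6, P4 7, P8 3.
P4 gets 8 under Webster and 7 under Adams.

Webster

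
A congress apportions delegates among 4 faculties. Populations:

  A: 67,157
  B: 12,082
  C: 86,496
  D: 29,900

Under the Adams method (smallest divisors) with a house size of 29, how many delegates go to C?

12

Standard divisor 195635/29 ≈ 6746.034; standard quotas: A 9.955, B 1.791, C 12.822, D 4.432.
Rounding up gives 10, 2, 13, 5 = 30 seats, so the divisor must be adjusted.
With modified divisor 7300: modified quotas A 9.200, B 1.655, C 11.849, D 4.096.
Rounding up: A 10, B 2, C 12, D 5 (total 29).
C receives 12.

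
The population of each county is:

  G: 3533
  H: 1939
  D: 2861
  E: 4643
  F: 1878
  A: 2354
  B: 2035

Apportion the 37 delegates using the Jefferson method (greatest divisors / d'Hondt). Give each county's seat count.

Standard divisor 19243/37 ≈ 520.081; standard quotas: G 6.793, H 3.728, D 5.501, E 8.927, F 3.611, A 4.526, B 3.913.
Rounding down gives 6, 3, 5, 8, 3, 4, 3 = 32 seats, so the divisor must be adjusted.
With modified divisor 474: modified quotas G 7.454, H 4.091, D 6.036, E 9.795, F 3.962, A 4.966, B 4.293.
Rounding down: G 7, H 4, D 6, E 9, F 3, A 4, B 4 (total 37).

G 7, H 4, D 6, E 9, F 3, A 4, B 4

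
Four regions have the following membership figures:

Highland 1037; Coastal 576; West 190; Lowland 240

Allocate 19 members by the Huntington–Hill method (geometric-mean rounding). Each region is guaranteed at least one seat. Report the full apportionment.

Highland 10; Coastal 5; West 2; Lowland 2

With divisor 107: modified quotas Highland 9.692, Coastal 5.383, West 1.776, Lowland 2.243.
Geometric-mean thresholds: Highland √(9·10)=9.487, Coastal √(5·6)=5.477, West √(1·2)=1.414, Lowland √(2·3)=2.449.
Each quota rounded against its threshold gives Highland 10, Coastal 5, West 2, Lowland 2 (total 19).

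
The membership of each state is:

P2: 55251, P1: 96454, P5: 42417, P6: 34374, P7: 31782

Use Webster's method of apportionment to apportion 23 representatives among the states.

P2=5, P1=8, P5=4, P6=3, P7=3

Standard divisor 260278/23 ≈ 11316.435; standard quotas: P2 4.882, P1 8.523, P5 3.748, P6 3.038, P7 2.808.
Rounding to the nearest integer gives 5, 9, 4, 3, 3 = 24 seats, so the divisor must be adjusted.
With modified divisor 11700: modified quotas P2 4.722, P1 8.244, P5 3.625, P6 2.938, P7 2.716.
Rounding to the nearest integer: P2 5, P1 8, P5 4, P6 3, P7 3 (total 23).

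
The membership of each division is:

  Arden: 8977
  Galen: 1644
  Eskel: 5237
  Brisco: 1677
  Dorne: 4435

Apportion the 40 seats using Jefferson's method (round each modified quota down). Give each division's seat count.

Arden=17, Galen=3, Eskel=9, Brisco=3, Dorne=8

Standard divisor 21970/40 ≈ 549.25; standard quotas: Arden 16.344, Galen 2.993, Eskel 9.535, Brisco 3.053, Dorne 8.075.
Rounding down gives 16, 2, 9, 3, 8 = 38 seats, so the divisor must be adjusted.
With modified divisor 526: modified quotas Arden 17.067, Galen 3.125, Eskel 9.956, Brisco 3.188, Dorne 8.432.
Rounding down: Arden 17, Galen 3, Eskel 9, Brisco 3, Dorne 8 (total 40).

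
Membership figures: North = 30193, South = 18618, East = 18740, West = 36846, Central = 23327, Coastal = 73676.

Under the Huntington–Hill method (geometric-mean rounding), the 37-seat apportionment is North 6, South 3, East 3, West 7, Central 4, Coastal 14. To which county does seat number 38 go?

East

Priority for the next seat is population ÷ (√(s·(s+1))).
Priorities: North 4658.881, South 5374.554, East 5409.772, West 4923.754, Central 5216.076, Coastal 5084.127.
Highest priority: East.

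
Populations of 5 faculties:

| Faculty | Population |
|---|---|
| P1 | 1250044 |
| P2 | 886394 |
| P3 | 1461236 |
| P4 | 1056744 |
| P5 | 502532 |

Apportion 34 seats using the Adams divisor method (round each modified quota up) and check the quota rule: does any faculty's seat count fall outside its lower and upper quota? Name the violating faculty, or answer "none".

none

Standard quotas: P1 8.242, P2 5.844, P3 9.634, P4 6.967, P5 3.313.
Adams allocation: P1 8, P2 6, P3 9, P4 7, P5 4.
Every allocation lies between the lower and upper quota.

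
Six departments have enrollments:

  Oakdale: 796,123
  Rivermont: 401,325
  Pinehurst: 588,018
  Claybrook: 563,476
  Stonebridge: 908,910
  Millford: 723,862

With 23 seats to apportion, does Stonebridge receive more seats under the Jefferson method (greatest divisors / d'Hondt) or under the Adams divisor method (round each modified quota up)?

Jefferson: Oakdale 5, Rivermont 2, Pinehurst 3, Claybrook 3, Stonebridge 6, Millford 4.
Adams: Oakdale 5, Rivermont 3, Pinehurst 3, Claybrook 3, Stonebridge 5, Millford 4.
Stonebridge gets 6 under Jefferson and 5 under Adams.

Jefferson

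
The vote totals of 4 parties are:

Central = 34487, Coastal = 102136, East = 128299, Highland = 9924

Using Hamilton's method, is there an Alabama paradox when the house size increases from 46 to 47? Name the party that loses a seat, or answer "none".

At 46 seats: Central 6, Coastal 17, East 21, Highland 2.
At 47 seats: Central 6, Coastal 17, East 22, Highland 2.
No party's allocation decreased.

none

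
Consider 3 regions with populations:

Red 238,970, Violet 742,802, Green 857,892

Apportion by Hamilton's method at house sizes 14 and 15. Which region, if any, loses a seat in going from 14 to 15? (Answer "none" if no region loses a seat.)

none

At 14 seats: Red 2, Violet 6, Green 6.
At 15 seats: Red 2, Violet 6, Green 7.
No region's allocation decreased.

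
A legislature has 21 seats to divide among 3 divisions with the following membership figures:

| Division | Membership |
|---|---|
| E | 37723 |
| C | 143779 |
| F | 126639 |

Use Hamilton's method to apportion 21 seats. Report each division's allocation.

Standard divisor: 308141 ÷ 21 ≈ 14673.381.
Standard quotas: E 2.5708, C 9.7986, F 8.6305.
Lower quotas: E 2, C 9, F 8 (sum 19, leaving 2 seats).
Remainders in descending order: C 0.7986, F 0.6305, E 0.5708.
The surplus seats go to C, F.

E=2, C=10, F=9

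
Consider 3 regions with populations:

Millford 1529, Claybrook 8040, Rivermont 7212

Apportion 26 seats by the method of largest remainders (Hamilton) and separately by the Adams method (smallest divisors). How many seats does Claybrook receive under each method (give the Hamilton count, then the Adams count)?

Hamilton: Millford 2, Claybrook 13, Rivermont 11.
Adams: Millford 3, Claybrook 12, Rivermont 11.
Claybrook gets 13 under Hamilton and 12 under Adams.

13 and 12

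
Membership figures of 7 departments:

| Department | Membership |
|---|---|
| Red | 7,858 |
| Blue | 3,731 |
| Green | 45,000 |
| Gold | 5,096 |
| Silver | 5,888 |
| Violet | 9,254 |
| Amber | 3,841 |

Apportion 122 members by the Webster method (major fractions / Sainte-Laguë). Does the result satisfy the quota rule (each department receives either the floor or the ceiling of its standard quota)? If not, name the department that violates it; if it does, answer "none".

Green

Standard quotas: Red 11.884, Blue 5.643, Green 68.057, Gold 7.707, Silver 8.905, Violet 13.995, Amber 5.809.
Webster allocation: Red 12, Blue 6, Green 67, Gold 8, Silver 9, Violet 14, Amber 6.
Green has quota 68.057 (lower 68, upper 69) but receives 67 — outside the quota interval.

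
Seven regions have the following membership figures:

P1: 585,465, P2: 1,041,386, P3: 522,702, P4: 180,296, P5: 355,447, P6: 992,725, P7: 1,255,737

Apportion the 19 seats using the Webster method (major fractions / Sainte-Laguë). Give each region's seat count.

P1 2, P2 4, P3 2, P4 1, P5 1, P6 4, P7 5

Standard divisor 4933758/19 ≈ 259671.474; standard quotas: P1 2.255, P2 4.010, P3 2.013, P4 0.694, P5 1.369, P6 3.823, P7 4.836.
Rounding to the nearest integer gives P1 2, P2 4, P3 2, P4 1, P5 1, P6 4, P7 5 — total 19, matching the house size, so no adjustment is needed.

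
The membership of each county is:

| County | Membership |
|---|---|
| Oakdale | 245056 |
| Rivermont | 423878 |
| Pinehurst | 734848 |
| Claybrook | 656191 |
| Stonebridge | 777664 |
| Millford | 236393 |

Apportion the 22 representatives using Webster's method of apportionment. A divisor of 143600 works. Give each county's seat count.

With modified divisor 143600: modified quotas Oakdale 1.707, Rivermont 2.952, Pinehurst 5.117, Claybrook 4.570, Stonebridge 5.415, Millford 1.646.
Rounding to the nearest integer: Oakdale 2, Rivermont 3, Pinehurst 5, Claybrook 5, Stonebridge 5, Millford 2 (total 22).

Oakdale: 2; Rivermont: 3; Pinehurst: 5; Claybrook: 5; Stonebridge: 5; Millford: 2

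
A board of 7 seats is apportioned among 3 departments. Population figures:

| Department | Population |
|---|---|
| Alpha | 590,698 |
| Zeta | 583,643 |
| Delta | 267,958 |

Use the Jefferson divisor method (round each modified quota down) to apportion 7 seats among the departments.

Alpha 3, Zeta 3, Delta 1

Standard divisor 1442299/7 ≈ 206042.714; standard quotas: Alpha 2.867, Zeta 2.833, Delta 1.300.
Rounding down gives 2, 2, 1 = 5 seats, so the divisor must be adjusted.
With modified divisor 171100: modified quotas Alpha 3.452, Zeta 3.411, Delta 1.566.
Rounding down: Alpha 3, Zeta 3, Delta 1 (total 7).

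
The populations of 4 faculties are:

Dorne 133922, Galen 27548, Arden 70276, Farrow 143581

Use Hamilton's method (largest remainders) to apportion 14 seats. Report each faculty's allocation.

Dorne: 5, Galen: 1, Arden: 3, Farrow: 5

Standard divisor: 375327 ÷ 14 ≈ 26809.071.
Standard quotas: Dorne 4.9954, Galen 1.0276, Arden 2.6214, Farrow 5.3557.
Lower quotas: Dorne 4, Galen 1, Arden 2, Farrow 5 (sum 12, leaving 2 seats).
Remainders in descending order: Dorne 0.9954, Arden 0.6214, Farrow 0.3557, Galen 0.0276.
Largest remainders: Dorne, Arden receive the extra seats.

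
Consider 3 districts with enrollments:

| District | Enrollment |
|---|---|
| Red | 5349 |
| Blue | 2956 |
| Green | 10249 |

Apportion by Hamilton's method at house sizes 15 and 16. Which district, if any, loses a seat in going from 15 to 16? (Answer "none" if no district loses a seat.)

Blue

At 15 seats: Red 4, Blue 3, Green 8.
At 16 seats: Red 5, Blue 2, Green 9.
Blue drops from 3 to 2.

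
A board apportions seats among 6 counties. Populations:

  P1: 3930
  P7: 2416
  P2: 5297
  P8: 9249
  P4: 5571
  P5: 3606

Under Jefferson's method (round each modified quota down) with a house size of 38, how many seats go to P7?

Standard divisor 30069/38 ≈ 791.289; standard quotas: P1 4.967, P7 3.053, P2 6.694, P8 11.689, P4 7.040, P5 4.557.
Rounding down gives 4, 3, 6, 11, 7, 4 = 35 seats, so the divisor must be adjusted.
With modified divisor 740: modified quotas P1 5.311, P7 3.265, P2 7.158, P8 12.499, P4 7.528, P5 4.873.
Rounding down: P1 5, P7 3, P2 7, P8 12, P4 7, P5 4 (total 38).
P7 receives 3.

3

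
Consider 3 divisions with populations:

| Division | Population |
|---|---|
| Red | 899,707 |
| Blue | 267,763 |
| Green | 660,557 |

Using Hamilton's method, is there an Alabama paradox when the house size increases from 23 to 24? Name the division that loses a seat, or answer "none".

Blue

At 23 seats: Red 11, Blue 4, Green 8.
At 24 seats: Red 12, Blue 3, Green 9.
Blue drops from 4 to 3.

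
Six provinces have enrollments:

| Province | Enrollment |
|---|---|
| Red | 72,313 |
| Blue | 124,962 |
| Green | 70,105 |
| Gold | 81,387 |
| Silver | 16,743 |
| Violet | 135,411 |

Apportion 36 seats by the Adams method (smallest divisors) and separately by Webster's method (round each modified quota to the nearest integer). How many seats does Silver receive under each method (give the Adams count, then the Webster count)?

2 and 1

Adams: Red 5, Blue 9, Green 5, Gold 6, Silver 2, Violet 9.
Webster: Red 5, Blue 9, Green 5, Gold 6, Silver 1, Violet 10.
Silver gets 2 under Adams and 1 under Webster.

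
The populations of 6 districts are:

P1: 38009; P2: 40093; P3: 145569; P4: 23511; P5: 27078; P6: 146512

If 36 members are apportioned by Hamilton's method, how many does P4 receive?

2

Total 420772; standard divisor 420772/36 ≈ 11688.111.
Standard quotas: P1 3.2519, P2 3.4302, P3 12.4545, P4 2.0115, P5 2.3167, P6 12.5351.
Lower quotas: P1 3, P2 3, P3 12, P4 2, P5 2, P6 12 (sum 34, leaving 2 seats).
Remainders in descending order: P6 0.5351, P3 0.4545, P2 0.4302, P5 0.3167, P1 0.2519, P4 0.0115.
The surplus seats go to P6, P3.
P4 receives 2.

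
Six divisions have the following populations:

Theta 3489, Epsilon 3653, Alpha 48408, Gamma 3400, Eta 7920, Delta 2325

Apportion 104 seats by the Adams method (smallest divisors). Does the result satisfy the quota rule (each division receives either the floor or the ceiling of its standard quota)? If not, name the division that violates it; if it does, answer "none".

Alpha

Standard quotas: Theta 5.244, Epsilon 5.490, Alpha 72.757, Gamma 5.110, Eta 11.904, Delta 3.494.
Adams allocation: Theta 6, Epsilon 6, Alpha 71, Gamma 5, Eta 12, Delta 4.
Alpha has quota 72.757 (lower 72, upper 73) but receives 71 — outside the quota interval.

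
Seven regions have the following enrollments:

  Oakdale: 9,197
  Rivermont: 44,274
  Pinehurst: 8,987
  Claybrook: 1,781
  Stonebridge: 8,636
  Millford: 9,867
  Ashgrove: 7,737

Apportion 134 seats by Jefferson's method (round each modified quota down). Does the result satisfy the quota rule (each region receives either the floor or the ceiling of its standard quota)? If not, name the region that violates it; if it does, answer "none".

Rivermont

Standard quotas: Oakdale 13.621, Rivermont 65.570, Pinehurst 13.310, Claybrook 2.638, Stonebridge 12.790, Millford 14.613, Ashgrove 11.459.
Jefferson allocation: Oakdale 13, Rivermont 67, Pinehurst 13, Claybrook 2, Stonebridge 13, Millford 15, Ashgrove 11.
Rivermont has quota 65.570 (lower 65, upper 66) but receives 67 — outside the quota interval.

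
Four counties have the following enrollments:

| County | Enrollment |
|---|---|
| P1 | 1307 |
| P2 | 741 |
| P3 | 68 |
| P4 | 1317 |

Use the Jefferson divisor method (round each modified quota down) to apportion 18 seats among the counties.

P1: 7, P2: 4, P3: 0, P4: 7

Standard divisor 3433/18 ≈ 190.722; standard quotas: P1 6.853, P2 3.885, P3 0.357, P4 6.905.
Rounding down gives 6, 3, 0, 6 = 15 seats, so the divisor must be adjusted.
With modified divisor 170: modified quotas P1 7.688, P2 4.359, P3 0.400, P4 7.747.
Rounding down: P1 7, P2 4, P3 0, P4 7 (total 18).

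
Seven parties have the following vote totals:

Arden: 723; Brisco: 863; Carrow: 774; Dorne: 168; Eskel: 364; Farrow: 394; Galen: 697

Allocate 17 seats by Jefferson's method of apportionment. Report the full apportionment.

Standard divisor 3983/17 ≈ 234.294; standard quotas: Arden 3.086, Brisco 3.683, Carrow 3.304, Dorne 0.717, Eskel 1.554, Farrow 1.682, Galen 2.975.
Rounding down gives 3, 3, 3, 0, 1, 1, 2 = 13 seats, so the divisor must be adjusted.
With modified divisor 190: modified quotas Arden 3.805, Brisco 4.542, Carrow 4.074, Dorne 0.884, Eskel 1.916, Farrow 2.074, Galen 3.668.
Rounding down: Arden 3, Brisco 4, Carrow 4, Dorne 0, Eskel 1, Farrow 2, Galen 3 (total 17).

Arden 3, Brisco 4, Carrow 4, Dorne 0, Eskel 1, Farrow 2, Galen 3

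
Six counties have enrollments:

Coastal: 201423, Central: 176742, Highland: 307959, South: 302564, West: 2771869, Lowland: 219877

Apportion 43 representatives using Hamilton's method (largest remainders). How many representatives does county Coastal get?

2

Total 3980434; standard divisor 3980434/43 ≈ 92568.233.
Standard quotas: Coastal 2.1759, Central 1.9093, Highland 3.3268, South 3.2686, West 29.9441, Lowland 2.3753.
Lower quotas: Coastal 2, Central 1, Highland 3, South 3, West 29, Lowland 2 (sum 40, leaving 3 seats).
Remainders in descending order: West 0.9441, Central 0.9093, Lowland 0.3753, Highland 0.3268, South 0.2686, Coastal 0.1759.
The surplus seats go to West, Central, Lowland.
Coastal receives 2.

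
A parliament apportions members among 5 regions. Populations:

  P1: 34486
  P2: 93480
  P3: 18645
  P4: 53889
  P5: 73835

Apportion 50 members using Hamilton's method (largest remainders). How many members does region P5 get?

Standard divisor: 274335 ÷ 50 ≈ 5486.7.
Standard quotas: P1 6.2854, P2 17.0376, P3 3.3982, P4 9.8218, P5 13.4571.
Lower quotas: P1 6, P2 17, P3 3, P4 9, P5 13 (sum 48, leaving 2 seats).
Remainders in descending order: P4 0.8218, P5 0.4571, P3 0.3982, P1 0.2854, P2 0.0376.
Largest remainders: P4, P5 receive the extra seats.
P5 receives 14.

14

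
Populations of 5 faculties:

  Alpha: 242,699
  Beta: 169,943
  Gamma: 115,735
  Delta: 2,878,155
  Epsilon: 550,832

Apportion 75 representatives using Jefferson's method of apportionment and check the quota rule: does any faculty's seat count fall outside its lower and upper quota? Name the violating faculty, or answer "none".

Standard quotas: Alpha 4.600, Beta 3.221, Gamma 2.193, Delta 54.547, Epsilon 10.439.
Jefferson allocation: Alpha 4, Beta 3, Gamma 2, Delta 56, Epsilon 10.
Delta has quota 54.547 (lower 54, upper 55) but receives 56 — outside the quota interval.

Delta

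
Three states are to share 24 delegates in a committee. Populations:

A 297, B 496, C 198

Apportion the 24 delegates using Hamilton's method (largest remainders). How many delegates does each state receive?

A 7, B 12, C 5

The standard divisor is 991/24 ≈ 41.292.
Standard quotas: A 7.193, B 12.012, C 4.795.
Lower quotas: A 7, B 12, C 4 (sum 23, leaving 1 seat).
Remainders in descending order: C 0.795, A 0.193, B 0.012.
The surplus seat goes to C.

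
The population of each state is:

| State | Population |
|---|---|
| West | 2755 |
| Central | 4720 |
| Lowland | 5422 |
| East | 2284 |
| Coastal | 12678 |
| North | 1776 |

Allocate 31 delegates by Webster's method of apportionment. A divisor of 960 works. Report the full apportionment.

West 3; Central 5; Lowland 6; East 2; Coastal 13; North 2

With modified divisor 960: modified quotas West 2.870, Central 4.917, Lowland 5.648, East 2.379, Coastal 13.206, North 1.850.
Rounding to the nearest integer: West 3, Central 5, Lowland 6, East 2, Coastal 13, North 2 (total 31).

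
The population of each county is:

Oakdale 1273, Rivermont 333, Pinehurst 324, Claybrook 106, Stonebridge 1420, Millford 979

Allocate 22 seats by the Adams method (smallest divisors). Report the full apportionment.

Standard divisor 4435/22 ≈ 201.591; standard quotas: Oakdale 6.315, Rivermont 1.652, Pinehurst 1.607, Claybrook 0.526, Stonebridge 7.044, Millford 4.856.
Rounding up gives 7, 2, 2, 1, 8, 5 = 25 seats, so the divisor must be adjusted.
With modified divisor 240: modified quotas Oakdale 5.304, Rivermont 1.387, Pinehurst 1.350, Claybrook 0.442, Stonebridge 5.917, Millford 4.079.
Rounding up: Oakdale 6, Rivermont 2, Pinehurst 2, Claybrook 1, Stonebridge 6, Millford 5 (total 22).

Oakdale 6, Rivermont 2, Pinehurst 2, Claybrook 1, Stonebridge 6, Millford 5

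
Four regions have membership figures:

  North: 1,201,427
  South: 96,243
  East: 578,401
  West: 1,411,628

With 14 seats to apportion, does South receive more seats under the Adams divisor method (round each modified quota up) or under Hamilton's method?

Adams

Adams: North 5, South 1, East 3, West 5.
Hamilton: North 5, South 0, East 3, West 6.
South gets 1 under Adams and 0 under Hamilton.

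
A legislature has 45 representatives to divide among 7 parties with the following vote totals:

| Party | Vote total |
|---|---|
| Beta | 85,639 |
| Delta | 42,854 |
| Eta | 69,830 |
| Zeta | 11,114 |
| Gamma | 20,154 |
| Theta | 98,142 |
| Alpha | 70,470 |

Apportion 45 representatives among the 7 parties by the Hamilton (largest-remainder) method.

Standard divisor: 398203 ÷ 45 ≈ 8848.956.
Standard quotas: Beta 9.6779, Delta 4.8428, Eta 7.8913, Zeta 1.2560, Gamma 2.2776, Theta 11.0908, Alpha 7.9637.
Lower quotas: Beta 9, Delta 4, Eta 7, Zeta 1, Gamma 2, Theta 11, Alpha 7 (sum 41, leaving 4 seats).
Remainders in descending order: Alpha 0.9637, Eta 0.8913, Delta 0.8428, Beta 0.6779, Gamma 0.2776, Zeta 0.2560, Theta 0.0908.
The surplus seats go to Alpha, Eta, Delta, Beta.

Beta 10, Delta 5, Eta 8, Zeta 1, Gamma 2, Theta 11, Alpha 8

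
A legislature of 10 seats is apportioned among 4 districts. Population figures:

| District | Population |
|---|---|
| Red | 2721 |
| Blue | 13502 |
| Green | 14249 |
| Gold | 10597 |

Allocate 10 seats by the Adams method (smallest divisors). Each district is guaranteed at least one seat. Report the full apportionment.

Standard divisor 41069/10 ≈ 4106.9; standard quotas: Red 0.663, Blue 3.288, Green 3.470, Gold 2.580.
Rounding up gives 1, 4, 4, 3 = 12 seats, so the divisor must be adjusted.
With modified divisor 5000: modified quotas Red 0.544, Blue 2.700, Green 2.850, Gold 2.119.
Rounding up: Red 1, Blue 3, Green 3, Gold 3 (total 10).

Red=1, Blue=3, Green=3, Gold=3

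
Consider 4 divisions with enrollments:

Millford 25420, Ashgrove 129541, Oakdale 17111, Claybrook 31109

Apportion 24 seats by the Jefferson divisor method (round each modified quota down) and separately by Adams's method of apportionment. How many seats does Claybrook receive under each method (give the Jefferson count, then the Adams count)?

3 and 4

Jefferson: Millford 3, Ashgrove 16, Oakdale 2, Claybrook 3.
Adams: Millford 3, Ashgrove 15, Oakdale 2, Claybrook 4.
Claybrook gets 3 under Jefferson and 4 under Adams.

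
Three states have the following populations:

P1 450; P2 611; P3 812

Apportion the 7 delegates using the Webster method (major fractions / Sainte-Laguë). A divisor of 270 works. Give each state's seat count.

With modified divisor 270: modified quotas P1 1.667, P2 2.263, P3 3.007.
Rounding to the nearest integer: P1 2, P2 2, P3 3 (total 7).

P1: 2; P2: 2; P3: 3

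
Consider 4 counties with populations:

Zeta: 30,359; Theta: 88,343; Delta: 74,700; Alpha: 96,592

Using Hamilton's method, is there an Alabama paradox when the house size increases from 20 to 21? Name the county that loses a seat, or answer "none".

At 20 seats: Zeta 2, Theta 6, Delta 5, Alpha 7.
At 21 seats: Zeta 2, Theta 6, Delta 6, Alpha 7.
No county's allocation decreased.

none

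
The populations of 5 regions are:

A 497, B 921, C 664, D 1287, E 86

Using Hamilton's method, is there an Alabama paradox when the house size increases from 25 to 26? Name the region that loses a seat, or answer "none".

At 25 seats: A 3, B 7, C 5, D 9, E 1.
At 26 seats: A 4, B 7, C 5, D 10, E 0.
E drops from 1 to 0.

E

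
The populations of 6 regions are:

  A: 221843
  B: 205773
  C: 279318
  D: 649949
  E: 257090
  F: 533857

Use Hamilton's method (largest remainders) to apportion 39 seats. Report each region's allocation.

A=4; B=4; C=5; D=12; E=4; F=10

Standard divisor: 2147830 ÷ 39 ≈ 55072.564.
Standard quotas: A 4.0282, B 3.7364, C 5.0718, D 11.8017, E 4.6682, F 9.6937.
Lower quotas: A 4, B 3, C 5, D 11, E 4, F 9 (sum 36, leaving 3 seats).
Remainders in descending order: D 0.8017, B 0.7364, F 0.6937, E 0.6682, C 0.0718, A 0.0282.
The surplus seats go to D, B, F.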